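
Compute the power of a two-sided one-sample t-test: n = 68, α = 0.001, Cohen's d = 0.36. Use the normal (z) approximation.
Power ≈ 0.37

Power calculation (one-sample t-test, normal approximation):
z_β = d · √n - z_{α/2}
z_β = 0.36 · √68 - 3.291
z_β = 0.36 · 8.246 - 3.291
z_β = -0.322

Power = Φ(z_β) = Φ(-0.322) ≈ 0.374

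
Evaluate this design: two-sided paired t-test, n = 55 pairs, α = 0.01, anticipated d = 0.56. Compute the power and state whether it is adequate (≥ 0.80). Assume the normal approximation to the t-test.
Power ≈ 0.94; the study is adequately powered (power ≥ 0.80)

Power calculation (paired t-test, normal approximation):
z_β = d · √n - z_{α/2}
z_β = 0.56 · √55 - 2.576
z_β = 0.56 · 7.416 - 2.576
z_β = 1.577

Power = Φ(z_β) = Φ(1.577) ≈ 0.943

Effect size d = 0.56 is medium by Cohen's convention (0.2/0.5/0.8).

Threshold: power ≥ 0.80 is conventionally adequate.
Power ≈ 0.94 → the study is adequately powered (power ≥ 0.80).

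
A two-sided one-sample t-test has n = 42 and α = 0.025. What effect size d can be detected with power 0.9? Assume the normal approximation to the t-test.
d ≈ 0.54

Minimum detectable effect (one-sample t-test, normal approximation):
d = (z_{α/2} + z_β) / √n
d = (2.241 + 1.282) / √42
d = 3.523 / 6.481
d ≈ 0.54

By Cohen's convention (0.2 small / 0.5 medium / 0.8 large): medium effect.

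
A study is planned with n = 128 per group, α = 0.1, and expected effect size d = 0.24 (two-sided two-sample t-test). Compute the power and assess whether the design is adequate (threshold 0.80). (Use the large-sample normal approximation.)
Power ≈ 0.61; the study is underpowered (power < 0.80)

Power calculation (two-sample t-test, normal approximation):
z_β = d · √(n/2) - z_{α/2}
z_β = 0.24 · √(128/2) - 1.645
z_β = 0.24 · 8.000 - 1.645
z_β = 0.275

Power = Φ(z_β) = Φ(0.275) ≈ 0.608

Effect size d = 0.24 is small by Cohen's convention (0.2/0.5/0.8).

Threshold: power ≥ 0.80 is conventionally adequate.
Power ≈ 0.61 → the study is underpowered (power < 0.80).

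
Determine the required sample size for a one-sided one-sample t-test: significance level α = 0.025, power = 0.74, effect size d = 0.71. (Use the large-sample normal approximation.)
n = 14

Sample size formula (one-sample t-test, normal approximation):
n = ((z_α + z_β) / d)²

z_α = 1.960 (for α = 0.025, one-sided)
z_β = 0.643 (for power = 0.74)
d = 0.71

n = ((1.960 + 0.643) / 0.71)²
n = (3.666)²
n ≈ 13.44
Round up to the next whole number: n = 14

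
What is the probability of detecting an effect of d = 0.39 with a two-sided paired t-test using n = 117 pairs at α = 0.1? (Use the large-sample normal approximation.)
Power ≈ 0.99

Power calculation (paired t-test, normal approximation):
z_β = d · √n - z_{α/2}
z_β = 0.39 · √117 - 1.645
z_β = 0.39 · 10.817 - 1.645
z_β = 2.574

Power = Φ(z_β) = Φ(2.574) ≈ 0.995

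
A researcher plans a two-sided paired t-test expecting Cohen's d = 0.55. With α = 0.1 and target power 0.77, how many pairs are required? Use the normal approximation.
n = 19 pairs

Sample size formula (paired t-test, normal approximation):
n = ((z_{α/2} + z_β) / d)²

z_{α/2} = 1.645 (for α = 0.1, two-sided)
z_β = 0.739 (for power = 0.77)
d = 0.55

n = ((1.645 + 0.739) / 0.55)²
n = (4.335)²
n ≈ 18.79
Round up to the next whole number: n = 19 pairs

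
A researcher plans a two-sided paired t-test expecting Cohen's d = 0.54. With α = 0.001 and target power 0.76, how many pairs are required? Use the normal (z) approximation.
n = 55 pairs

Sample size formula (paired t-test, normal approximation):
n = ((z_{α/2} + z_β) / d)²

z_{α/2} = 3.291 (for α = 0.001, two-sided)
z_β = 0.706 (for power = 0.76)
d = 0.54

n = ((3.291 + 0.706) / 0.54)²
n = (7.402)²
n ≈ 54.79
Round up to the next whole number: n = 55 pairs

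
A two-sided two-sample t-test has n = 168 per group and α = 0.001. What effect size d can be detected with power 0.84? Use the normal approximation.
d ≈ 0.47

Minimum detectable effect (two-sample t-test, normal approximation):
d = (z_{α/2} + z_β) / √(n/2)
d = (3.291 + 0.994) / √(168/2)
d = 4.285 / 9.165
d ≈ 0.47

By Cohen's convention (0.2 small / 0.5 medium / 0.8 large): small effect.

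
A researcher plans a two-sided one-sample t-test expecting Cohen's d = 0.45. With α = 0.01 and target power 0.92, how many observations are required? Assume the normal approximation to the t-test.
n = 79

Sample size formula (one-sample t-test, normal approximation):
n = ((z_{α/2} + z_β) / d)²

z_{α/2} = 2.576 (for α = 0.01, two-sided)
z_β = 1.405 (for power = 0.92)
d = 0.45

n = ((2.576 + 1.405) / 0.45)²
n = (8.847)²
n ≈ 78.27
Round up to the next whole number: n = 79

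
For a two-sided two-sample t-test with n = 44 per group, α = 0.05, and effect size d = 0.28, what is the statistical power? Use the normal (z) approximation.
Power ≈ 0.26

Power calculation (two-sample t-test, normal approximation):
z_β = d · √(n/2) - z_{α/2}
z_β = 0.28 · √(44/2) - 1.960
z_β = 0.28 · 4.690 - 1.960
z_β = -0.647

Power = Φ(z_β) = Φ(-0.647) ≈ 0.259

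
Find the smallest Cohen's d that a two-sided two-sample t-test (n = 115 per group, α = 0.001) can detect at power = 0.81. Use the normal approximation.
d ≈ 0.55

Minimum detectable effect (two-sample t-test, normal approximation):
d = (z_{α/2} + z_β) / √(n/2)
d = (3.291 + 0.878) / √(115/2)
d = 4.168 / 7.583
d ≈ 0.55

By Cohen's convention (0.2 small / 0.5 medium / 0.8 large): medium effect.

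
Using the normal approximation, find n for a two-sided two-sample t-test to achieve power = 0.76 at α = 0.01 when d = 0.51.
n = 83 per group

Sample size formula (two-sample t-test, normal approximation):
n = 2 · ((z_{α/2} + z_β) / d)²

z_{α/2} = 2.576 (for α = 0.01, two-sided)
z_β = 0.706 (for power = 0.76)
d = 0.51

n = 2 · ((2.576 + 0.706) / 0.51)²
n = 2 · (6.435)²
n ≈ 82.82
Round up to the next whole number: n = 83 per group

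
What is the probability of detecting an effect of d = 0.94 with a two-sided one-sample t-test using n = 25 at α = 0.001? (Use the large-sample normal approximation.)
Power ≈ 0.92

Power calculation (one-sample t-test, normal approximation):
z_β = d · √n - z_{α/2}
z_β = 0.94 · √25 - 3.291
z_β = 0.94 · 5.000 - 3.291
z_β = 1.409

Power = Φ(z_β) = Φ(1.409) ≈ 0.921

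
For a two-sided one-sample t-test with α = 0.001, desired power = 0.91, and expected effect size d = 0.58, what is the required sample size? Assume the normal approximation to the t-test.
n = 64

Sample size formula (one-sample t-test, normal approximation):
n = ((z_{α/2} + z_β) / d)²

z_{α/2} = 3.291 (for α = 0.001, two-sided)
z_β = 1.341 (for power = 0.91)
d = 0.58

n = ((3.291 + 1.341) / 0.58)²
n = (7.986)²
n ≈ 63.78
Round up to the next whole number: n = 64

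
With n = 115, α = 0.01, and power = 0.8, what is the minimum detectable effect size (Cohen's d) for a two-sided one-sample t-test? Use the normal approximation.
d ≈ 0.32

Minimum detectable effect (one-sample t-test, normal approximation):
d = (z_{α/2} + z_β) / √n
d = (2.576 + 0.842) / √115
d = 3.417 / 10.724
d ≈ 0.32

By Cohen's convention (0.2 small / 0.5 medium / 0.8 large): small effect.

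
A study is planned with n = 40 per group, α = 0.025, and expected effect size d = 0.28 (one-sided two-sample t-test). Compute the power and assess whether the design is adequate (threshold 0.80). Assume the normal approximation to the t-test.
Power ≈ 0.24; the study is underpowered (power < 0.80)

Power calculation (two-sample t-test, normal approximation):
z_β = d · √(n/2) - z_α
z_β = 0.28 · √(40/2) - 1.960
z_β = 0.28 · 4.472 - 1.960
z_β = -0.708

Power = Φ(z_β) = Φ(-0.708) ≈ 0.240

Effect size d = 0.28 is small by Cohen's convention (0.2/0.5/0.8).

Threshold: power ≥ 0.80 is conventionally adequate.
Power ≈ 0.24 → the study is underpowered (power < 0.80).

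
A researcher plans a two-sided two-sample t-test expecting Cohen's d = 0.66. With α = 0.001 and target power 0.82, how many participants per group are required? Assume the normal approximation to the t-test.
n = 82 per group

Sample size formula (two-sample t-test, normal approximation):
n = 2 · ((z_{α/2} + z_β) / d)²

z_{α/2} = 3.291 (for α = 0.001, two-sided)
z_β = 0.915 (for power = 0.82)
d = 0.66

n = 2 · ((3.291 + 0.915) / 0.66)²
n = 2 · (6.373)²
n ≈ 81.23
Round up to the next whole number: n = 82 per group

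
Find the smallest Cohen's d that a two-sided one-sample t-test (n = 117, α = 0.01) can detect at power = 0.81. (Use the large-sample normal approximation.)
d ≈ 0.32

Minimum detectable effect (one-sample t-test, normal approximation):
d = (z_{α/2} + z_β) / √n
d = (2.576 + 0.878) / √117
d = 3.454 / 10.817
d ≈ 0.32

By Cohen's convention (0.2 small / 0.5 medium / 0.8 large): small effect.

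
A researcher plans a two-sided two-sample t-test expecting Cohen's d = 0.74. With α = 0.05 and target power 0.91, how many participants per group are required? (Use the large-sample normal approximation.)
n = 40 per group

Sample size formula (two-sample t-test, normal approximation):
n = 2 · ((z_{α/2} + z_β) / d)²

z_{α/2} = 1.960 (for α = 0.05, two-sided)
z_β = 1.341 (for power = 0.91)
d = 0.74

n = 2 · ((1.960 + 1.341) / 0.74)²
n = 2 · (4.461)²
n ≈ 39.80
Round up to the next whole number: n = 40 per group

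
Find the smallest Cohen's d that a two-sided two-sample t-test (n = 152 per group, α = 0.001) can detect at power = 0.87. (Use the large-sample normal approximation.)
d ≈ 0.51

Minimum detectable effect (two-sample t-test, normal approximation):
d = (z_{α/2} + z_β) / √(n/2)
d = (3.291 + 1.126) / √(152/2)
d = 4.417 / 8.718
d ≈ 0.51

By Cohen's convention (0.2 small / 0.5 medium / 0.8 large): medium effect.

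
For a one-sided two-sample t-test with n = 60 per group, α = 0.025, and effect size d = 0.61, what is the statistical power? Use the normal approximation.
Power ≈ 0.92

Power calculation (two-sample t-test, normal approximation):
z_β = d · √(n/2) - z_α
z_β = 0.61 · √(60/2) - 1.960
z_β = 0.61 · 5.477 - 1.960
z_β = 1.381

Power = Φ(z_β) = Φ(1.381) ≈ 0.916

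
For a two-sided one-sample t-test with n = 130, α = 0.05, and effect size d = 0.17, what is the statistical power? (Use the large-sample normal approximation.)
Power ≈ 0.49

Power calculation (one-sample t-test, normal approximation):
z_β = d · √n - z_{α/2}
z_β = 0.17 · √130 - 1.960
z_β = 0.17 · 11.402 - 1.960
z_β = -0.022

Power = Φ(z_β) = Φ(-0.022) ≈ 0.491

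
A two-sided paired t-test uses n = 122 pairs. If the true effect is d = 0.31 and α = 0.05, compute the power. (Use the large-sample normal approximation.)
Power ≈ 0.93

Power calculation (paired t-test, normal approximation):
z_β = d · √n - z_{α/2}
z_β = 0.31 · √122 - 1.960
z_β = 0.31 · 11.045 - 1.960
z_β = 1.464

Power = Φ(z_β) = Φ(1.464) ≈ 0.928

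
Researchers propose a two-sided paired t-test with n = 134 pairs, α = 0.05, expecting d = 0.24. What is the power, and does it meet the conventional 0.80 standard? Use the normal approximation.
Power ≈ 0.79; the study is underpowered (power < 0.80)

Power calculation (paired t-test, normal approximation):
z_β = d · √n - z_{α/2}
z_β = 0.24 · √134 - 1.960
z_β = 0.24 · 11.576 - 1.960
z_β = 0.818

Power = Φ(z_β) = Φ(0.818) ≈ 0.793

Effect size d = 0.24 is small by Cohen's convention (0.2/0.5/0.8).

Threshold: power ≥ 0.80 is conventionally adequate.
Power ≈ 0.79 → the study is underpowered (power < 0.80).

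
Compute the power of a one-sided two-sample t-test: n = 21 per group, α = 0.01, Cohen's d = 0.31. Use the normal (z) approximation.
Power ≈ 0.09

Power calculation (two-sample t-test, normal approximation):
z_β = d · √(n/2) - z_α
z_β = 0.31 · √(21/2) - 2.326
z_β = 0.31 · 3.240 - 2.326
z_β = -1.322

Power = Φ(z_β) = Φ(-1.322) ≈ 0.093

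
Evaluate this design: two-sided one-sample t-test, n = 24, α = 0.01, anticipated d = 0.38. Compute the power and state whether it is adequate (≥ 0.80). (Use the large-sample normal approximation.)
Power ≈ 0.24; the study is underpowered (power < 0.80)

Power calculation (one-sample t-test, normal approximation):
z_β = d · √n - z_{α/2}
z_β = 0.38 · √24 - 2.576
z_β = 0.38 · 4.899 - 2.576
z_β = -0.714

Power = Φ(z_β) = Φ(-0.714) ≈ 0.238

Effect size d = 0.38 is small by Cohen's convention (0.2/0.5/0.8).

Threshold: power ≥ 0.80 is conventionally adequate.
Power ≈ 0.24 → the study is underpowered (power < 0.80).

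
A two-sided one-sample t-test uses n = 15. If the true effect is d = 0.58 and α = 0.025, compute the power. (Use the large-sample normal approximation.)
Power ≈ 0.50

Power calculation (one-sample t-test, normal approximation):
z_β = d · √n - z_{α/2}
z_β = 0.58 · √15 - 2.241
z_β = 0.58 · 3.873 - 2.241
z_β = 0.005

Power = Φ(z_β) = Φ(0.005) ≈ 0.502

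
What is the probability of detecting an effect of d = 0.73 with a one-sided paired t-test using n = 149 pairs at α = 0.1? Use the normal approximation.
Power ≈ 1.00

Power calculation (paired t-test, normal approximation):
z_β = d · √n - z_α
z_β = 0.73 · √149 - 1.282
z_β = 0.73 · 12.207 - 1.282
z_β = 7.629

Power = Φ(z_β) = Φ(7.629) ≈ 1.000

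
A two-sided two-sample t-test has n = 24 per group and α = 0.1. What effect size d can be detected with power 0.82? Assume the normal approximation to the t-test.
d ≈ 0.74

Minimum detectable effect (two-sample t-test, normal approximation):
d = (z_{α/2} + z_β) / √(n/2)
d = (1.645 + 0.915) / √(24/2)
d = 2.560 / 3.464
d ≈ 0.74

By Cohen's convention (0.2 small / 0.5 medium / 0.8 large): medium effect.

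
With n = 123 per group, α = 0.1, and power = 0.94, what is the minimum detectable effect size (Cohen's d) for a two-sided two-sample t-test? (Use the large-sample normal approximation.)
d ≈ 0.41

Minimum detectable effect (two-sample t-test, normal approximation):
d = (z_{α/2} + z_β) / √(n/2)
d = (1.645 + 1.555) / √(123/2)
d = 3.200 / 7.842
d ≈ 0.41

By Cohen's convention (0.2 small / 0.5 medium / 0.8 large): small effect.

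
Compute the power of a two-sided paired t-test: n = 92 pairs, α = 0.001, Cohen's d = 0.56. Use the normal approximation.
Power ≈ 0.98

Power calculation (paired t-test, normal approximation):
z_β = d · √n - z_{α/2}
z_β = 0.56 · √92 - 3.291
z_β = 0.56 · 9.592 - 3.291
z_β = 2.081

Power = Φ(z_β) = Φ(2.081) ≈ 0.981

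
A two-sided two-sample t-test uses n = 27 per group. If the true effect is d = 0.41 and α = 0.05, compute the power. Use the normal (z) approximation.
Power ≈ 0.33

Power calculation (two-sample t-test, normal approximation):
z_β = d · √(n/2) - z_{α/2}
z_β = 0.41 · √(27/2) - 1.960
z_β = 0.41 · 3.674 - 1.960
z_β = -0.454

Power = Φ(z_β) = Φ(-0.454) ≈ 0.325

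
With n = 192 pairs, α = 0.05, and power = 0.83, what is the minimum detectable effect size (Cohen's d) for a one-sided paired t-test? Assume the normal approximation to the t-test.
d ≈ 0.19

Minimum detectable effect (paired t-test, normal approximation):
d = (z_α + z_β) / √n
d = (1.645 + 0.954) / √192
d = 2.599 / 13.856
d ≈ 0.19

By Cohen's convention (0.2 small / 0.5 medium / 0.8 large): very small effect.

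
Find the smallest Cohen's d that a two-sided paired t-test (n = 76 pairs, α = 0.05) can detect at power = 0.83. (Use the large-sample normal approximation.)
d ≈ 0.33

Minimum detectable effect (paired t-test, normal approximation):
d = (z_{α/2} + z_β) / √n
d = (1.960 + 0.954) / √76
d = 2.914 / 8.718
d ≈ 0.33

By Cohen's convention (0.2 small / 0.5 medium / 0.8 large): small effect.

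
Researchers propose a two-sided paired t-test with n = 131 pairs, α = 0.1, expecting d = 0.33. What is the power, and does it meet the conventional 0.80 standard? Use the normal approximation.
Power ≈ 0.98; the study is adequately powered (power ≥ 0.80)

Power calculation (paired t-test, normal approximation):
z_β = d · √n - z_{α/2}
z_β = 0.33 · √131 - 1.645
z_β = 0.33 · 11.446 - 1.645
z_β = 2.132

Power = Φ(z_β) = Φ(2.132) ≈ 0.984

Effect size d = 0.33 is small by Cohen's convention (0.2/0.5/0.8).

Threshold: power ≥ 0.80 is conventionally adequate.
Power ≈ 0.98 → the study is adequately powered (power ≥ 0.80).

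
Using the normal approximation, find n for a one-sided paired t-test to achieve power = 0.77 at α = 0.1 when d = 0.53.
n = 15 pairs

Sample size formula (paired t-test, normal approximation):
n = ((z_α + z_β) / d)²

z_α = 1.282 (for α = 0.1, one-sided)
z_β = 0.739 (for power = 0.77)
d = 0.53

n = ((1.282 + 0.739) / 0.53)²
n = (3.813)²
n ≈ 14.54
Round up to the next whole number: n = 15 pairs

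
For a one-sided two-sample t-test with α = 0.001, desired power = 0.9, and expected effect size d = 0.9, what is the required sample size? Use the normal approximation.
n = 48 per group

Sample size formula (two-sample t-test, normal approximation):
n = 2 · ((z_α + z_β) / d)²

z_α = 3.090 (for α = 0.001, one-sided)
z_β = 1.282 (for power = 0.9)
d = 0.9

n = 2 · ((3.090 + 1.282) / 0.9)²
n = 2 · (4.858)²
n ≈ 47.20
Round up to the next whole number: n = 48 per group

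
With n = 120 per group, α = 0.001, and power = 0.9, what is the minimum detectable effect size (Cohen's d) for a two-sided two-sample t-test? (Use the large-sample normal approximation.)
d ≈ 0.59

Minimum detectable effect (two-sample t-test, normal approximation):
d = (z_{α/2} + z_β) / √(n/2)
d = (3.291 + 1.282) / √(120/2)
d = 4.572 / 7.746
d ≈ 0.59

By Cohen's convention (0.2 small / 0.5 medium / 0.8 large): medium effect.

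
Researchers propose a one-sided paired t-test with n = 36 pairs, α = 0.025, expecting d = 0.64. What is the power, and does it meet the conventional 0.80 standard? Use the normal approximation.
Power ≈ 0.97; the study is adequately powered (power ≥ 0.80)

Power calculation (paired t-test, normal approximation):
z_β = d · √n - z_α
z_β = 0.64 · √36 - 1.960
z_β = 0.64 · 6.000 - 1.960
z_β = 1.880

Power = Φ(z_β) = Φ(1.880) ≈ 0.970

Effect size d = 0.64 is medium by Cohen's convention (0.2/0.5/0.8).

Threshold: power ≥ 0.80 is conventionally adequate.
Power ≈ 0.97 → the study is adequately powered (power ≥ 0.80).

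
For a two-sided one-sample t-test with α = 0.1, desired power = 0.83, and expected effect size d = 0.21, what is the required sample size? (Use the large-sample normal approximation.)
n = 154

Sample size formula (one-sample t-test, normal approximation):
n = ((z_{α/2} + z_β) / d)²

z_{α/2} = 1.645 (for α = 0.1, two-sided)
z_β = 0.954 (for power = 0.83)
d = 0.21

n = ((1.645 + 0.954) / 0.21)²
n = (12.376)²
n ≈ 153.17
Round up to the next whole number: n = 154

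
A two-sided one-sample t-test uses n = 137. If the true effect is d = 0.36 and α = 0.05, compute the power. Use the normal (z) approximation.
Power ≈ 0.99

Power calculation (one-sample t-test, normal approximation):
z_β = d · √n - z_{α/2}
z_β = 0.36 · √137 - 1.960
z_β = 0.36 · 11.705 - 1.960
z_β = 2.254

Power = Φ(z_β) = Φ(2.254) ≈ 0.988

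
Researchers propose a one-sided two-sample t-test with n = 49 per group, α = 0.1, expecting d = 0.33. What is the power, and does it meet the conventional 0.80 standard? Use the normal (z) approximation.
Power ≈ 0.64; the study is underpowered (power < 0.80)

Power calculation (two-sample t-test, normal approximation):
z_β = d · √(n/2) - z_α
z_β = 0.33 · √(49/2) - 1.282
z_β = 0.33 · 4.950 - 1.282
z_β = 0.352

Power = Φ(z_β) = Φ(0.352) ≈ 0.638

Effect size d = 0.33 is small by Cohen's convention (0.2/0.5/0.8).

Threshold: power ≥ 0.80 is conventionally adequate.
Power ≈ 0.64 → the study is underpowered (power < 0.80).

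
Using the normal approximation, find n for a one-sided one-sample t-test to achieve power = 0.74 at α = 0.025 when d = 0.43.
n = 37

Sample size formula (one-sample t-test, normal approximation):
n = ((z_α + z_β) / d)²

z_α = 1.960 (for α = 0.025, one-sided)
z_β = 0.643 (for power = 0.74)
d = 0.43

n = ((1.960 + 0.643) / 0.43)²
n = (6.053)²
n ≈ 36.64
Round up to the next whole number: n = 37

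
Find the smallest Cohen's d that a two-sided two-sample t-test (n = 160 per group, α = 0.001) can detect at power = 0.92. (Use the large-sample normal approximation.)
d ≈ 0.52

Minimum detectable effect (two-sample t-test, normal approximation):
d = (z_{α/2} + z_β) / √(n/2)
d = (3.291 + 1.405) / √(160/2)
d = 4.696 / 8.944
d ≈ 0.52

By Cohen's convention (0.2 small / 0.5 medium / 0.8 large): medium effect.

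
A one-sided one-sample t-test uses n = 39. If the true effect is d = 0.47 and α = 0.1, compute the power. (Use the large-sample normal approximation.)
Power ≈ 0.95

Power calculation (one-sample t-test, normal approximation):
z_β = d · √n - z_α
z_β = 0.47 · √39 - 1.282
z_β = 0.47 · 6.245 - 1.282
z_β = 1.654

Power = Φ(z_β) = Φ(1.654) ≈ 0.951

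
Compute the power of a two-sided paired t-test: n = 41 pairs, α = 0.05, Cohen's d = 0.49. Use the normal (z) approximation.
Power ≈ 0.88

Power calculation (paired t-test, normal approximation):
z_β = d · √n - z_{α/2}
z_β = 0.49 · √41 - 1.960
z_β = 0.49 · 6.403 - 1.960
z_β = 1.178

Power = Φ(z_β) = Φ(1.178) ≈ 0.881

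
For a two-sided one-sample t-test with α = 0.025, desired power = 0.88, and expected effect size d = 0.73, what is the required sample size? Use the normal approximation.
n = 22

Sample size formula (one-sample t-test, normal approximation):
n = ((z_{α/2} + z_β) / d)²

z_{α/2} = 2.241 (for α = 0.025, two-sided)
z_β = 1.175 (for power = 0.88)
d = 0.73

n = ((2.241 + 1.175) / 0.73)²
n = (4.679)²
n ≈ 21.89
Round up to the next whole number: n = 22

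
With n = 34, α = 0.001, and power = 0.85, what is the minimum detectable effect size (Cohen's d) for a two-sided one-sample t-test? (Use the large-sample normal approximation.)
d ≈ 0.74

Minimum detectable effect (one-sample t-test, normal approximation):
d = (z_{α/2} + z_β) / √n
d = (3.291 + 1.036) / √34
d = 4.327 / 5.831
d ≈ 0.74

By Cohen's convention (0.2 small / 0.5 medium / 0.8 large): medium effect.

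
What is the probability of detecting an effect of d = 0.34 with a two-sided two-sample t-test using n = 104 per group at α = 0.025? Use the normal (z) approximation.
Power ≈ 0.58

Power calculation (two-sample t-test, normal approximation):
z_β = d · √(n/2) - z_{α/2}
z_β = 0.34 · √(104/2) - 2.241
z_β = 0.34 · 7.211 - 2.241
z_β = 0.210

Power = Φ(z_β) = Φ(0.210) ≈ 0.583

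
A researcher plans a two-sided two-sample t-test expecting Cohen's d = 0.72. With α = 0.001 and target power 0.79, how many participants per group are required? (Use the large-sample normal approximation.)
n = 65 per group

Sample size formula (two-sample t-test, normal approximation):
n = 2 · ((z_{α/2} + z_β) / d)²

z_{α/2} = 3.291 (for α = 0.001, two-sided)
z_β = 0.806 (for power = 0.79)
d = 0.72

n = 2 · ((3.291 + 0.806) / 0.72)²
n = 2 · (5.690)²
n ≈ 64.75
Round up to the next whole number: n = 65 per group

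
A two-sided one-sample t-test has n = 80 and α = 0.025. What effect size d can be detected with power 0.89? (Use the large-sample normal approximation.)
d ≈ 0.39

Minimum detectable effect (one-sample t-test, normal approximation):
d = (z_{α/2} + z_β) / √n
d = (2.241 + 1.227) / √80
d = 3.468 / 8.944
d ≈ 0.39

By Cohen's convention (0.2 small / 0.5 medium / 0.8 large): small effect.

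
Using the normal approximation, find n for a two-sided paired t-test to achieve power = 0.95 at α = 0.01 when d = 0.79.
n = 29 pairs

Sample size formula (paired t-test, normal approximation):
n = ((z_{α/2} + z_β) / d)²

z_{α/2} = 2.576 (for α = 0.01, two-sided)
z_β = 1.645 (for power = 0.95)
d = 0.79

n = ((2.576 + 1.645) / 0.79)²
n = (5.343)²
n ≈ 28.55
Round up to the next whole number: n = 29 pairs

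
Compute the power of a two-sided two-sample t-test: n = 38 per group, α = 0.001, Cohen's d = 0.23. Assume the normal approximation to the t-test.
Power ≈ 0.01

Power calculation (two-sample t-test, normal approximation):
z_β = d · √(n/2) - z_{α/2}
z_β = 0.23 · √(38/2) - 3.291
z_β = 0.23 · 4.359 - 3.291
z_β = -2.288

Power = Φ(z_β) = Φ(-2.288) ≈ 0.011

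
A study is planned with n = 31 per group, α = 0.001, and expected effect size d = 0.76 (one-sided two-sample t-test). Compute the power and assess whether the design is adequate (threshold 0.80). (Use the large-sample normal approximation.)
Power ≈ 0.46; the study is underpowered (power < 0.80)

Power calculation (two-sample t-test, normal approximation):
z_β = d · √(n/2) - z_α
z_β = 0.76 · √(31/2) - 3.090
z_β = 0.76 · 3.937 - 3.090
z_β = -0.098

Power = Φ(z_β) = Φ(-0.098) ≈ 0.461

Effect size d = 0.76 is medium by Cohen's convention (0.2/0.5/0.8).

Threshold: power ≥ 0.80 is conventionally adequate.
Power ≈ 0.46 → the study is underpowered (power < 0.80).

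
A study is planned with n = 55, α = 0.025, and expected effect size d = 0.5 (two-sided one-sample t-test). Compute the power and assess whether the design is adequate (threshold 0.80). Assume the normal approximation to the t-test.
Power ≈ 0.93; the study is adequately powered (power ≥ 0.80)

Power calculation (one-sample t-test, normal approximation):
z_β = d · √n - z_{α/2}
z_β = 0.5 · √55 - 2.241
z_β = 0.5 · 7.416 - 2.241
z_β = 1.467

Power = Φ(z_β) = Φ(1.467) ≈ 0.929

Effect size d = 0.5 is medium by Cohen's convention (0.2/0.5/0.8).

Threshold: power ≥ 0.80 is conventionally adequate.
Power ≈ 0.93 → the study is adequately powered (power ≥ 0.80).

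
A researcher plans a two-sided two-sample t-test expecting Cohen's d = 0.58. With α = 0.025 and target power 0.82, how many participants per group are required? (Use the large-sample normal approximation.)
n = 60 per group

Sample size formula (two-sample t-test, normal approximation):
n = 2 · ((z_{α/2} + z_β) / d)²

z_{α/2} = 2.241 (for α = 0.025, two-sided)
z_β = 0.915 (for power = 0.82)
d = 0.58

n = 2 · ((2.241 + 0.915) / 0.58)²
n = 2 · (5.441)²
n ≈ 59.21
Round up to the next whole number: n = 60 per group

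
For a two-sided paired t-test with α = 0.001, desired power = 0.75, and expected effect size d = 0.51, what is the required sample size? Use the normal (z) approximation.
n = 61 pairs

Sample size formula (paired t-test, normal approximation):
n = ((z_{α/2} + z_β) / d)²

z_{α/2} = 3.291 (for α = 0.001, two-sided)
z_β = 0.674 (for power = 0.75)
d = 0.51

n = ((3.291 + 0.674) / 0.51)²
n = (7.775)²
n ≈ 60.45
Round up to the next whole number: n = 61 pairs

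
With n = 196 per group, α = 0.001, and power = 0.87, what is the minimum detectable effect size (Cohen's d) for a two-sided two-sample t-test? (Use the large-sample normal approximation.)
d ≈ 0.45

Minimum detectable effect (two-sample t-test, normal approximation):
d = (z_{α/2} + z_β) / √(n/2)
d = (3.291 + 1.126) / √(196/2)
d = 4.417 / 9.899
d ≈ 0.45

By Cohen's convention (0.2 small / 0.5 medium / 0.8 large): small effect.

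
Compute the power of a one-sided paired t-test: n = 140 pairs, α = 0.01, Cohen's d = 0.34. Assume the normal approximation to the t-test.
Power ≈ 0.96

Power calculation (paired t-test, normal approximation):
z_β = d · √n - z_α
z_β = 0.34 · √140 - 2.326
z_β = 0.34 · 11.832 - 2.326
z_β = 1.697

Power = Φ(z_β) = Φ(1.697) ≈ 0.955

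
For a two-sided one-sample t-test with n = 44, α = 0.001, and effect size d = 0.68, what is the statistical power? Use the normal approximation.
Power ≈ 0.89

Power calculation (one-sample t-test, normal approximation):
z_β = d · √n - z_{α/2}
z_β = 0.68 · √44 - 3.291
z_β = 0.68 · 6.633 - 3.291
z_β = 1.220

Power = Φ(z_β) = Φ(1.220) ≈ 0.889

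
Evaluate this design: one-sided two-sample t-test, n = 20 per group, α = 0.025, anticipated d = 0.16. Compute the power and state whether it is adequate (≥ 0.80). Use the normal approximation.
Power ≈ 0.07; the study is underpowered (power < 0.80)

Power calculation (two-sample t-test, normal approximation):
z_β = d · √(n/2) - z_α
z_β = 0.16 · √(20/2) - 1.960
z_β = 0.16 · 3.162 - 1.960
z_β = -1.454

Power = Φ(z_β) = Φ(-1.454) ≈ 0.073

Effect size d = 0.16 is very small by Cohen's convention (0.2/0.5/0.8).

Threshold: power ≥ 0.80 is conventionally adequate.
Power ≈ 0.07 → the study is underpowered (power < 0.80).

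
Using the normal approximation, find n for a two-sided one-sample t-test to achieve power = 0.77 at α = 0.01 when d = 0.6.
n = 31

Sample size formula (one-sample t-test, normal approximation):
n = ((z_{α/2} + z_β) / d)²

z_{α/2} = 2.576 (for α = 0.01, two-sided)
z_β = 0.739 (for power = 0.77)
d = 0.6

n = ((2.576 + 0.739) / 0.6)²
n = (5.525)²
n ≈ 30.53
Round up to the next whole number: n = 31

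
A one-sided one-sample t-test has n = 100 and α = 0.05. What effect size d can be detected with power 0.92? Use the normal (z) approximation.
d ≈ 0.30

Minimum detectable effect (one-sample t-test, normal approximation):
d = (z_α + z_β) / √n
d = (1.645 + 1.405) / √100
d = 3.050 / 10.000
d ≈ 0.30

By Cohen's convention (0.2 small / 0.5 medium / 0.8 large): small effect.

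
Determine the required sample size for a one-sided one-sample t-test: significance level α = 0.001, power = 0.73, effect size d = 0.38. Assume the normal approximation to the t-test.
n = 95

Sample size formula (one-sample t-test, normal approximation):
n = ((z_α + z_β) / d)²

z_α = 3.090 (for α = 0.001, one-sided)
z_β = 0.613 (for power = 0.73)
d = 0.38

n = ((3.090 + 0.613) / 0.38)²
n = (9.745)²
n ≈ 94.97
Round up to the next whole number: n = 95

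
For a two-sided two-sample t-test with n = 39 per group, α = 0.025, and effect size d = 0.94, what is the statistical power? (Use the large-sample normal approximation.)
Power ≈ 0.97

Power calculation (two-sample t-test, normal approximation):
z_β = d · √(n/2) - z_{α/2}
z_β = 0.94 · √(39/2) - 2.241
z_β = 0.94 · 4.416 - 2.241
z_β = 1.910

Power = Φ(z_β) = Φ(1.910) ≈ 0.972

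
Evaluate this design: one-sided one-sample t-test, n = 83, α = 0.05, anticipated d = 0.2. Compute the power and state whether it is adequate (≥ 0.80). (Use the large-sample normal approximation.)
Power ≈ 0.57; the study is underpowered (power < 0.80)

Power calculation (one-sample t-test, normal approximation):
z_β = d · √n - z_α
z_β = 0.2 · √83 - 1.645
z_β = 0.2 · 9.110 - 1.645
z_β = 0.177

Power = Φ(z_β) = Φ(0.177) ≈ 0.570

Effect size d = 0.2 is small by Cohen's convention (0.2/0.5/0.8).

Threshold: power ≥ 0.80 is conventionally adequate.
Power ≈ 0.57 → the study is underpowered (power < 0.80).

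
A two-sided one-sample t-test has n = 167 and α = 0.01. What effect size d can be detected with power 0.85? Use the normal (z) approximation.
d ≈ 0.28

Minimum detectable effect (one-sample t-test, normal approximation):
d = (z_{α/2} + z_β) / √n
d = (2.576 + 1.036) / √167
d = 3.612 / 12.923
d ≈ 0.28

By Cohen's convention (0.2 small / 0.5 medium / 0.8 large): small effect.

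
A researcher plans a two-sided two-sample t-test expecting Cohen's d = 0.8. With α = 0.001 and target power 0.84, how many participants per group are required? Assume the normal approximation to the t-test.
n = 58 per group

Sample size formula (two-sample t-test, normal approximation):
n = 2 · ((z_{α/2} + z_β) / d)²

z_{α/2} = 3.291 (for α = 0.001, two-sided)
z_β = 0.994 (for power = 0.84)
d = 0.8

n = 2 · ((3.291 + 0.994) / 0.8)²
n = 2 · (5.356)²
n ≈ 57.37
Round up to the next whole number: n = 58 per group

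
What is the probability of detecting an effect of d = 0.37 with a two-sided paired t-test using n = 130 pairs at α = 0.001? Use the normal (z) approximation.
Power ≈ 0.82

Power calculation (paired t-test, normal approximation):
z_β = d · √n - z_{α/2}
z_β = 0.37 · √130 - 3.291
z_β = 0.37 · 11.402 - 3.291
z_β = 0.928

Power = Φ(z_β) = Φ(0.928) ≈ 0.823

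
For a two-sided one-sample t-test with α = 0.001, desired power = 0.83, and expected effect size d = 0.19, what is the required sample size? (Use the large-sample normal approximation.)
n = 500

Sample size formula (one-sample t-test, normal approximation):
n = ((z_{α/2} + z_β) / d)²

z_{α/2} = 3.291 (for α = 0.001, two-sided)
z_β = 0.954 (for power = 0.83)
d = 0.19

n = ((3.291 + 0.954) / 0.19)²
n = (22.342)²
n ≈ 499.16
Round up to the next whole number: n = 500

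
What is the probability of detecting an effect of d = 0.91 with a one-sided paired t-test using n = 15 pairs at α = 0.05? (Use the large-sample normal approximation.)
Power ≈ 0.97

Power calculation (paired t-test, normal approximation):
z_β = d · √n - z_α
z_β = 0.91 · √15 - 1.645
z_β = 0.91 · 3.873 - 1.645
z_β = 1.880

Power = Φ(z_β) = Φ(1.880) ≈ 0.970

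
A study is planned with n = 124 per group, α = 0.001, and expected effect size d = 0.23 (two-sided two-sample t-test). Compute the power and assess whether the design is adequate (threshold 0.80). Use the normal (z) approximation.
Power ≈ 0.07; the study is underpowered (power < 0.80)

Power calculation (two-sample t-test, normal approximation):
z_β = d · √(n/2) - z_{α/2}
z_β = 0.23 · √(124/2) - 3.291
z_β = 0.23 · 7.874 - 3.291
z_β = -1.480

Power = Φ(z_β) = Φ(-1.480) ≈ 0.070

Effect size d = 0.23 is small by Cohen's convention (0.2/0.5/0.8).

Threshold: power ≥ 0.80 is conventionally adequate.
Power ≈ 0.07 → the study is underpowered (power < 0.80).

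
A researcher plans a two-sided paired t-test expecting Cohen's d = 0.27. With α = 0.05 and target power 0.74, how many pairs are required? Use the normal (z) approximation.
n = 93 pairs

Sample size formula (paired t-test, normal approximation):
n = ((z_{α/2} + z_β) / d)²

z_{α/2} = 1.960 (for α = 0.05, two-sided)
z_β = 0.643 (for power = 0.74)
d = 0.27

n = ((1.960 + 0.643) / 0.27)²
n = (9.641)²
n ≈ 92.95
Round up to the next whole number: n = 93 pairs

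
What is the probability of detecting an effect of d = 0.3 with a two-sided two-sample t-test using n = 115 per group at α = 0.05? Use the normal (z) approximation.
Power ≈ 0.62

Power calculation (two-sample t-test, normal approximation):
z_β = d · √(n/2) - z_{α/2}
z_β = 0.3 · √(115/2) - 1.960
z_β = 0.3 · 7.583 - 1.960
z_β = 0.315

Power = Φ(z_β) = Φ(0.315) ≈ 0.624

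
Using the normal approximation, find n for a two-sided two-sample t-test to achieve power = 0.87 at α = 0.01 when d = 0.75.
n = 49 per group

Sample size formula (two-sample t-test, normal approximation):
n = 2 · ((z_{α/2} + z_β) / d)²

z_{α/2} = 2.576 (for α = 0.01, two-sided)
z_β = 1.126 (for power = 0.87)
d = 0.75

n = 2 · ((2.576 + 1.126) / 0.75)²
n = 2 · (4.936)²
n ≈ 48.73
Round up to the next whole number: n = 49 per group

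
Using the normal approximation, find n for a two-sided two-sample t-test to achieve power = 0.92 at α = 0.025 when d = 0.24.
n = 462 per group

Sample size formula (two-sample t-test, normal approximation):
n = 2 · ((z_{α/2} + z_β) / d)²

z_{α/2} = 2.241 (for α = 0.025, two-sided)
z_β = 1.405 (for power = 0.92)
d = 0.24

n = 2 · ((2.241 + 1.405) / 0.24)²
n = 2 · (15.192)²
n ≈ 461.59
Round up to the next whole number: n = 462 per group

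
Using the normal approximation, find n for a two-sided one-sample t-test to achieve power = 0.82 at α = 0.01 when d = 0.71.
n = 25

Sample size formula (one-sample t-test, normal approximation):
n = ((z_{α/2} + z_β) / d)²

z_{α/2} = 2.576 (for α = 0.01, two-sided)
z_β = 0.915 (for power = 0.82)
d = 0.71

n = ((2.576 + 0.915) / 0.71)²
n = (4.917)²
n ≈ 24.18
Round up to the next whole number: n = 25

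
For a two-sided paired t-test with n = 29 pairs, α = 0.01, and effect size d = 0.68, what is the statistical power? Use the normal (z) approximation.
Power ≈ 0.86

Power calculation (paired t-test, normal approximation):
z_β = d · √n - z_{α/2}
z_β = 0.68 · √29 - 2.576
z_β = 0.68 · 5.385 - 2.576
z_β = 1.086

Power = Φ(z_β) = Φ(1.086) ≈ 0.861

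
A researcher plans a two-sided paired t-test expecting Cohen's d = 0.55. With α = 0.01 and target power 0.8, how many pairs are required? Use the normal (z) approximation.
n = 39 pairs

Sample size formula (paired t-test, normal approximation):
n = ((z_{α/2} + z_β) / d)²

z_{α/2} = 2.576 (for α = 0.01, two-sided)
z_β = 0.842 (for power = 0.8)
d = 0.55

n = ((2.576 + 0.842) / 0.55)²
n = (6.215)²
n ≈ 38.63
Round up to the next whole number: n = 39 pairs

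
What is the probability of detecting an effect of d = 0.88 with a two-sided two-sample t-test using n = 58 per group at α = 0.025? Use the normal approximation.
Power ≈ 0.99

Power calculation (two-sample t-test, normal approximation):
z_β = d · √(n/2) - z_{α/2}
z_β = 0.88 · √(58/2) - 2.241
z_β = 0.88 · 5.385 - 2.241
z_β = 2.498

Power = Φ(z_β) = Φ(2.498) ≈ 0.994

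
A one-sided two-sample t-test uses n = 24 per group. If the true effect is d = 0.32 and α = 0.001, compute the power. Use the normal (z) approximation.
Power ≈ 0.02

Power calculation (two-sample t-test, normal approximation):
z_β = d · √(n/2) - z_α
z_β = 0.32 · √(24/2) - 3.090
z_β = 0.32 · 3.464 - 3.090
z_β = -1.982

Power = Φ(z_β) = Φ(-1.982) ≈ 0.024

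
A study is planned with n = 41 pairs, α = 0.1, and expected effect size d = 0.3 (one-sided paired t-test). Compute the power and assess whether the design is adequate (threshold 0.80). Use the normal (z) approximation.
Power ≈ 0.74; the study is underpowered (power < 0.80)

Power calculation (paired t-test, normal approximation):
z_β = d · √n - z_α
z_β = 0.3 · √41 - 1.282
z_β = 0.3 · 6.403 - 1.282
z_β = 0.639

Power = Φ(z_β) = Φ(0.639) ≈ 0.739

Effect size d = 0.3 is small by Cohen's convention (0.2/0.5/0.8).

Threshold: power ≥ 0.80 is conventionally adequate.
Power ≈ 0.74 → the study is underpowered (power < 0.80).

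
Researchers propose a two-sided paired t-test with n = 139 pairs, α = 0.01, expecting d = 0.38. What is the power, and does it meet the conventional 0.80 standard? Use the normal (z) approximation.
Power ≈ 0.97; the study is adequately powered (power ≥ 0.80)

Power calculation (paired t-test, normal approximation):
z_β = d · √n - z_{α/2}
z_β = 0.38 · √139 - 2.576
z_β = 0.38 · 11.790 - 2.576
z_β = 1.904

Power = Φ(z_β) = Φ(1.904) ≈ 0.972

Effect size d = 0.38 is small by Cohen's convention (0.2/0.5/0.8).

Threshold: power ≥ 0.80 is conventionally adequate.
Power ≈ 0.97 → the study is adequately powered (power ≥ 0.80).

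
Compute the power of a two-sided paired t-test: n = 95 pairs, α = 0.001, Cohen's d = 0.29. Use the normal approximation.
Power ≈ 0.32

Power calculation (paired t-test, normal approximation):
z_β = d · √n - z_{α/2}
z_β = 0.29 · √95 - 3.291
z_β = 0.29 · 9.747 - 3.291
z_β = -0.464

Power = Φ(z_β) = Φ(-0.464) ≈ 0.321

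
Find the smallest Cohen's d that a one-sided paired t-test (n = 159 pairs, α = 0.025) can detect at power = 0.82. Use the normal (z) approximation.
d ≈ 0.23

Minimum detectable effect (paired t-test, normal approximation):
d = (z_α + z_β) / √n
d = (1.960 + 0.915) / √159
d = 2.875 / 12.610
d ≈ 0.23

By Cohen's convention (0.2 small / 0.5 medium / 0.8 large): small effect.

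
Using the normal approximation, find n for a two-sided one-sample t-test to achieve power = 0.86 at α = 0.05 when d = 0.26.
n = 137

Sample size formula (one-sample t-test, normal approximation):
n = ((z_{α/2} + z_β) / d)²

z_{α/2} = 1.960 (for α = 0.05, two-sided)
z_β = 1.080 (for power = 0.86)
d = 0.26

n = ((1.960 + 1.080) / 0.26)²
n = (11.692)²
n ≈ 136.70
Round up to the next whole number: n = 137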